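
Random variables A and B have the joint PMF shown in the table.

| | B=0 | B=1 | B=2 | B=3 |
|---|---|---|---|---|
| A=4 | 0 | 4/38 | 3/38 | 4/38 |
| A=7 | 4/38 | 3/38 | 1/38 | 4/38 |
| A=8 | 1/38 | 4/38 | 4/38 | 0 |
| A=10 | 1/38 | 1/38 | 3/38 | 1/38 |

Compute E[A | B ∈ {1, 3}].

P(B ∈ {1, 3}) = 21/38.
Σ A·P over the event = 4·(4/38) + 4·(4/38) + 7·(3/38) + 7·(4/38) + 8·(4/38) + 10·(1/38) + 10·(1/38) = 7/2.
E[A | B ∈ {1, 3}] = (7/2) / (21/38) = 19/3.

19/3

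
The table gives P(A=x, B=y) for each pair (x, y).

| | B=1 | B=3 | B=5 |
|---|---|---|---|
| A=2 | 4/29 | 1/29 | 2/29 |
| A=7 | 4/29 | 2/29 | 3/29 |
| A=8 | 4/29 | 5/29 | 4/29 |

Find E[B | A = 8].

P(A = 8) = 13/29.
Σ B·P over the event = 1·(4/29) + 3·(5/29) + 5·(4/29) = 39/29.
E[B | A = 8] = (39/29) / (13/29) = 3.

3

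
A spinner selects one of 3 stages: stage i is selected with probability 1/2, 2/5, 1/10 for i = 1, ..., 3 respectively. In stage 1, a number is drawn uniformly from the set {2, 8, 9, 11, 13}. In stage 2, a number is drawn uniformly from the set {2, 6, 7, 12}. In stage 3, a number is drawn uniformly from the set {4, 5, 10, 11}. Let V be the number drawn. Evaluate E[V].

E[V | stage 1] = (2+8+9+11+13)/5 = 43/5.
E[V | stage 2] = (2+6+7+12)/4 = 27/4.
E[V | stage 3] = (4+5+10+11)/4 = 15/2.
E[V] = (1/2)·(43/5) + (2/5)·(27/4) + (1/10)·(15/2) = 31/4.

31/4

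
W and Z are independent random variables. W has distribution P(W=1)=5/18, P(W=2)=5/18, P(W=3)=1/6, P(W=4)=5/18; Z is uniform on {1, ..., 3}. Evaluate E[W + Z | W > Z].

66/13

P(W > Z) = 13/27.
Summing (W+Z)·P(x,y) over outcomes with W > Z gives 22/9.
E[W + Z | W > Z] = (22/9) / (13/27) = 66/13.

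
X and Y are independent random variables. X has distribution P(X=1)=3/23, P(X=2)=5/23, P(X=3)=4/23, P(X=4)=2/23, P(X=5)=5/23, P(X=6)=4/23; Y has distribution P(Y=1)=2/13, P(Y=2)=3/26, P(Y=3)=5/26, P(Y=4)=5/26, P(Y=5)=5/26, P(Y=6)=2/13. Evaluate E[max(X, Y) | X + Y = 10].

293/53

P(X + Y = 10) = 53/598.
Summing max(X,Y)·P(x,y) over outcomes with X + Y = 10 gives 293/598.
E[max(X, Y) | X + Y = 10] = (293/598) / (53/598) = 293/53.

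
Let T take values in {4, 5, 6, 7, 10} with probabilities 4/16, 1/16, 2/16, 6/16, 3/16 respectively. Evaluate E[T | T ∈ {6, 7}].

27/4

P(T ∈ {6, 7}) = 1/2.
Σ over the event: 6·1/8 + 7·3/8 = 27/8.
E[T | T ∈ {6, 7}] = (27/8) / (1/2) = 27/4.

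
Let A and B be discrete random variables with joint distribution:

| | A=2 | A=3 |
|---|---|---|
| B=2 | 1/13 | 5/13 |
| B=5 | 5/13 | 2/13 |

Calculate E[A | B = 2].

17/6

P(B = 2) = 6/13.
Σ A·P over the event = 2·(1/13) + 3·(5/13) = 17/13.
E[A | B = 2] = (17/13) / (6/13) = 17/6.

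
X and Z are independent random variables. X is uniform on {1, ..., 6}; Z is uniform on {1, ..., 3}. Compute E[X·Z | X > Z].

101/12

P(X > Z) = 2/3.
Summing XZ·P(x,y) over outcomes with X > Z gives 101/18.
E[X·Z | X > Z] = (101/18) / (2/3) = 101/12.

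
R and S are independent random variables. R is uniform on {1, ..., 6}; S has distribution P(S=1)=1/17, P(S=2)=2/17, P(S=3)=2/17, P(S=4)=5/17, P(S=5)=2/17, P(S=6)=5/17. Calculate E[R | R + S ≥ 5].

P(R + S ≥ 5) = 31/34.
Summing R·P(x,y) over outcomes with R + S ≥ 5 gives 343/102.
E[R | R + S ≥ 5] = (343/102) / (31/34) = 343/93.

343/93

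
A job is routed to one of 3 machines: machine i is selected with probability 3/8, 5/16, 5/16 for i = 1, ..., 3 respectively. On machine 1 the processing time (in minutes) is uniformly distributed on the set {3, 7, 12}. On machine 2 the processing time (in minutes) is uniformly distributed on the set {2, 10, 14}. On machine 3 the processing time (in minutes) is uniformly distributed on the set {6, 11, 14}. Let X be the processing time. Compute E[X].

139/16

E[X | machine 1] = (3+7+12)/3 = 22/3.
E[X | machine 2] = (2+10+14)/3 = 26/3.
E[X | machine 3] = (6+11+14)/3 = 31/3.
E[X] = (3/8)·(22/3) + (5/16)·(26/3) + (5/16)·(31/3) = 139/16.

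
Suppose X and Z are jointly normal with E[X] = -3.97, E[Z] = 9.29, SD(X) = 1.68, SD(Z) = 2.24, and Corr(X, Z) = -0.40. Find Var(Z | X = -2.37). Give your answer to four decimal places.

4.2148

The conditional variance in a bivariate normal is σ_Z²(1 − ρ²), independent of x.
Var(Z | X=-2.37) = (2.24)²·(1 − (-0.40)²) = 5.0176·0.84 = 4.2148.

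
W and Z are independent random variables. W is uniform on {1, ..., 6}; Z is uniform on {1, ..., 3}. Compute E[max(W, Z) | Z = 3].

4

Outcomes with Z = 3: (1,3), (2,3), (3,3), (4,3), (5,3), (6,3), each with probability 1/18.
E[max(W, Z) | Z = 3] = (3 + 3 + 3 + 4 + 5 + 6) / 6 = 4.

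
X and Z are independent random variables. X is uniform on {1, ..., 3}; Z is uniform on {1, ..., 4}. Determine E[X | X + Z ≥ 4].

20/9

Outcomes with X + Z ≥ 4: (1,3), (1,4), (2,2), (2,3), (2,4), (3,1), (3,2), (3,3), (3,4), each with probability 1/12.
E[X | X + Z ≥ 4] = (1 + 1 + 2 + 2 + 2 + 3 + 3 + 3 + 3) / 9 = 20/9.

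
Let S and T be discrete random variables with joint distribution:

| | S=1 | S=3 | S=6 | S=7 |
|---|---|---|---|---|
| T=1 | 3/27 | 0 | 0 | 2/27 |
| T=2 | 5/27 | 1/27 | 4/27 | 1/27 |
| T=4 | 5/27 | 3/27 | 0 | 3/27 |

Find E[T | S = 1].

P(S = 1) = 13/27.
Summing T·P(S=x,T=y) over the conditioning event gives 11/9.
E[T | S = 1] = (11/9) / (13/27) = 33/13.

33/13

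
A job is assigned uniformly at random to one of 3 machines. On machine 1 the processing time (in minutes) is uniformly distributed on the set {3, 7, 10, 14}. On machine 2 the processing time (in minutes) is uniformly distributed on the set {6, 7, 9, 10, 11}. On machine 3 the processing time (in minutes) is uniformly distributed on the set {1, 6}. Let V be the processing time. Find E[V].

E[V | machine 1] = (3+7+10+14)/4 = 17/2.
E[V | machine 2] = (6+7+9+10+11)/5 = 43/5.
E[V | machine 3] = (1+6)/2 = 7/2.
E[V] = (1/3)·(17/2) + (1/3)·(43/5) + (1/3)·(7/2) = 103/15.

103/15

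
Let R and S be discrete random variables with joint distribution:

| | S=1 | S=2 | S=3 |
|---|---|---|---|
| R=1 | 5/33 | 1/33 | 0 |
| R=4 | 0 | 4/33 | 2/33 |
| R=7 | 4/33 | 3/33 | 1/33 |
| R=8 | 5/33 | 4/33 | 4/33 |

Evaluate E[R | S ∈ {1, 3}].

40/7

P(S ∈ {1, 3}) = 7/11.
Σ R·P over the event = 1·(5/33) + 4·(2/33) + 7·(4/33) + 7·(1/33) + 8·(5/33) + 8·(4/33) = 40/11.
E[R | S ∈ {1, 3}] = (40/11) / (7/11) = 40/7.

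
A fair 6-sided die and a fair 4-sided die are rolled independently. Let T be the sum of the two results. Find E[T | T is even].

6

P(T is even) = 1/2.
Σ over the event: 2·1/24 + 4·1/8 + 6·1/6 + 8·1/8 + 10·1/24 = 3.
E[T | T is even] = (3) / (1/2) = 6.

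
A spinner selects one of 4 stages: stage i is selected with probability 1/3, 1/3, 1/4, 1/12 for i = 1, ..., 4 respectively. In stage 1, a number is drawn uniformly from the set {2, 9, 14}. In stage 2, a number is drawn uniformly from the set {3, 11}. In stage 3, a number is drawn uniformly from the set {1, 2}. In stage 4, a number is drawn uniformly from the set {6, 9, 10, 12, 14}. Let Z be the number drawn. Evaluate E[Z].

2281/360

E[Z | stage 1] = (2+9+14)/3 = 25/3.
E[Z | stage 2] = (3+11)/2 = 7.
E[Z | stage 3] = (1+2)/2 = 3/2.
E[Z | stage 4] = (6+9+10+12+14)/5 = 51/5.
By the law of total expectation,
E[Z] = (1/3)·(25/3) + (1/3)·(7) + (1/4)·(3/2) + (1/12)·(51/5) = 2281/360.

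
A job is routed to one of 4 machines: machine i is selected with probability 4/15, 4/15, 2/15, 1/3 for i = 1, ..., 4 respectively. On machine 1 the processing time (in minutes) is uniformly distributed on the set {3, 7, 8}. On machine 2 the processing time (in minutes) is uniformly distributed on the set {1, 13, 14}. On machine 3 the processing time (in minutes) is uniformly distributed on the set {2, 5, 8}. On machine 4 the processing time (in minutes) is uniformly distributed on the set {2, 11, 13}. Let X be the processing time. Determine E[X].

344/45

E[X | machine 1] = (3+7+8)/3 = 6.
E[X | machine 2] = (1+13+14)/3 = 28/3.
E[X | machine 3] = (2+5+8)/3 = 5.
E[X | machine 4] = (2+11+13)/3 = 26/3.
By the law of total expectation,
E[X] = (4/15)·(6) + (4/15)·(28/3) + (2/15)·(5) + (1/3)·(26/3) = 344/45.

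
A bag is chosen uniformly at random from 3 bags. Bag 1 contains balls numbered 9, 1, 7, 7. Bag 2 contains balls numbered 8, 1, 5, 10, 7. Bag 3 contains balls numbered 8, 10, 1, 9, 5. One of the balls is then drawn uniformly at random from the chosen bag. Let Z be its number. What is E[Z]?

E[Z | bag 1] = (9+1+7+7)/4 = 6.
E[Z | bag 2] = (8+1+5+10+7)/5 = 31/5.
E[Z | bag 3] = (8+10+1+9+5)/5 = 33/5.
E[Z] = (1/3)·(6) + (1/3)·(31/5) + (1/3)·(33/5) = 94/15.

94/15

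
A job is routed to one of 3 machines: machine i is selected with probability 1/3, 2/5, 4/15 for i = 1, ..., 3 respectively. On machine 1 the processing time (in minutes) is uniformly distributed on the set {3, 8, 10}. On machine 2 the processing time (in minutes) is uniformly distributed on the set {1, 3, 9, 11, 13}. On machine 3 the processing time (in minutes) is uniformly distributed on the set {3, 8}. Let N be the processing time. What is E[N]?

169/25

E[N | machine 1] = (3+8+10)/3 = 7.
E[N | machine 2] = (1+3+9+11+13)/5 = 37/5.
E[N | machine 3] = (3+8)/2 = 11/2.
By the law of total expectation,
E[N] = (1/3)·(7) + (2/5)·(37/5) + (4/15)·(11/2) = 169/25.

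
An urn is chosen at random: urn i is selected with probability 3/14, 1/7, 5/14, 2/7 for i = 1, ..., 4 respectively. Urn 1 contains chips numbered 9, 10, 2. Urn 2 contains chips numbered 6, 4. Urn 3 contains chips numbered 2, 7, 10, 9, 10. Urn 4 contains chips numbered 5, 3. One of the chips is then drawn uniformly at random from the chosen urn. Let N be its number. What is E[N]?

85/14

E[N | urn 1] = (9+10+2)/3 = 7.
E[N | urn 2] = (6+4)/2 = 5.
E[N | urn 3] = (2+7+10+9+10)/5 = 38/5.
E[N | urn 4] = (5+3)/2 = 4.
E[N] = (3/14)·(7) + (1/7)·(5) + (5/14)·(38/5) + (2/7)·(4) = 85/14.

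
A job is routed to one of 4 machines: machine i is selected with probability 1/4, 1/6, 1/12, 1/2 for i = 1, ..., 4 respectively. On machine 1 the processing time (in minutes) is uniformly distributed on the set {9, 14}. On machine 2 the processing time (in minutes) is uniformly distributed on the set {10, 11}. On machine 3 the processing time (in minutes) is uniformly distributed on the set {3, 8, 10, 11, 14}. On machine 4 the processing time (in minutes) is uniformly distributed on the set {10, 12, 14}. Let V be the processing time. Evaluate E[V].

E[V | machine 1] = (9+14)/2 = 23/2.
E[V | machine 2] = (10+11)/2 = 21/2.
E[V | machine 3] = (3+8+10+11+14)/5 = 46/5.
E[V | machine 4] = (10+12+14)/3 = 12.
By the law of total expectation,
E[V] = (1/4)·(23/2) + (1/6)·(21/2) + (1/12)·(46/5) + (1/2)·(12) = 1367/120.

1367/120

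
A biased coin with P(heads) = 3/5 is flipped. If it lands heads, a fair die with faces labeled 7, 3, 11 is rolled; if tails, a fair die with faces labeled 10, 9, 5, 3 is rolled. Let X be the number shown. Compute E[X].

69/10

E[X | heads] = (7+3+11)/3 = 7.
E[X | tails] = (10+9+5+3)/4 = 27/4.
E[X] = (3/5)·(7) + (2/5)·(27/4) = 69/10.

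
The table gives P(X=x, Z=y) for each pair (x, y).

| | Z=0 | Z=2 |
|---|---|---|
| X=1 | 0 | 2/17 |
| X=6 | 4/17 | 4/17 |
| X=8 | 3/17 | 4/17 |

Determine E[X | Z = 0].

48/7

P(Z = 0) = 7/17.
Σ X·P over the event = 6·(4/17) + 8·(3/17) = 48/17.
E[X | Z = 0] = (48/17) / (7/17) = 48/7.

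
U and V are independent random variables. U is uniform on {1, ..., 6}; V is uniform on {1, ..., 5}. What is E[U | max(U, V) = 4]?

22/7

Outcomes with max(U, V) = 4: (1,4), (2,4), (3,4), (4,1), (4,2), (4,3), (4,4), each with probability 1/30.
E[U | max(U, V) = 4] = (1 + 2 + 3 + 4 + 4 + 4 + 4) / 7 = 22/7.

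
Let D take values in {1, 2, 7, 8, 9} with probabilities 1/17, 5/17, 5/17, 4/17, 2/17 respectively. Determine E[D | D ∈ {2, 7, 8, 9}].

P(D ∈ {2, 7, 8, 9}) = 16/17.
Σ over the event: 2·5/17 + 7·5/17 + 8·4/17 + 9·2/17 = 95/17.
E[D | D ∈ {2, 7, 8, 9}] = (95/17) / (16/17) = 95/16.

95/16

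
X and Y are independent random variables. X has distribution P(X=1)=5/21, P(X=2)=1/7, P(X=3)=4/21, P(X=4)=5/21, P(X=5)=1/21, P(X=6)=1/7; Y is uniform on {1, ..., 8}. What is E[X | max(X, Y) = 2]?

P(max(X, Y) = 2) = 11/168.
Summing X·P(x,y) over outcomes with max(X, Y) = 2 gives 17/168.
E[X | max(X, Y) = 2] = (17/168) / (11/168) = 17/11.

17/11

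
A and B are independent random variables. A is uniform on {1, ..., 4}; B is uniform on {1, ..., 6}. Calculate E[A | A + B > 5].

20/7

P(A + B > 5) = 7/12.
Summing A·P(x,y) over outcomes with A + B > 5 gives 5/3.
E[A | A + B > 5] = (5/3) / (7/12) = 20/7.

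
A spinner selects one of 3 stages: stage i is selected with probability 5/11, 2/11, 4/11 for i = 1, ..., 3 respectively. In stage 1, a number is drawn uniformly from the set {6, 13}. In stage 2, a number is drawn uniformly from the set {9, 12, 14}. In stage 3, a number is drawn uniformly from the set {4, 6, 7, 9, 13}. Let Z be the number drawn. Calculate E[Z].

3061/330

E[Z | stage 1] = (6+13)/2 = 19/2.
E[Z | stage 2] = (9+12+14)/3 = 35/3.
E[Z | stage 3] = (4+6+7+9+13)/5 = 39/5.
E[Z] = (5/11)·(19/2) + (2/11)·(35/3) + (4/11)·(39/5) = 3061/330.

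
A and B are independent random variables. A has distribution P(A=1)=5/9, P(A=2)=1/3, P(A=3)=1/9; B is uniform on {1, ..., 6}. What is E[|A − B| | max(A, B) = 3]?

P(max(A, B) = 3) = 11/54.
Summing |A−B|·P(x,y) over outcomes with max(A, B) = 3 gives 8/27.
E[|A − B| | max(A, B) = 3] = (8/27) / (11/54) = 16/11.

16/11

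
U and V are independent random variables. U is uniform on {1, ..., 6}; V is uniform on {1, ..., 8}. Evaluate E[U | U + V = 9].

Outcomes with U + V = 9: (1,8), (2,7), (3,6), (4,5), (5,4), (6,3), each with probability 1/48.
E[U | U + V = 9] = (1 + 2 + 3 + 4 + 5 + 6) / 6 = 7/2.

7/2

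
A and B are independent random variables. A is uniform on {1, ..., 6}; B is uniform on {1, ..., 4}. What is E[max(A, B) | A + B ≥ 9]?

Outcomes with A + B ≥ 9: (5,4), (6,3), (6,4), each with probability 1/24.
E[max(A, B) | A + B ≥ 9] = (5 + 6 + 6) / 3 = 17/3.

17/3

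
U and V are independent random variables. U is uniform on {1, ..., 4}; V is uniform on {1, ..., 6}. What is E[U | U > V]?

Outcomes with U > V: (2,1), (3,1), (3,2), (4,1), (4,2), (4,3), each with probability 1/24.
E[U | U > V] = (2 + 3 + 3 + 4 + 4 + 4) / 6 = 10/3.

10/3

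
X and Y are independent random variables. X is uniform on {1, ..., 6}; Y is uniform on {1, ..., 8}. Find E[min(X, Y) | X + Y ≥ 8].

P(X + Y ≥ 8) = 9/16.
Summing min(X,Y)·P(x,y) over outcomes with X + Y ≥ 8 gives 33/16.
E[min(X, Y) | X + Y ≥ 8] = (33/16) / (9/16) = 11/3.

11/3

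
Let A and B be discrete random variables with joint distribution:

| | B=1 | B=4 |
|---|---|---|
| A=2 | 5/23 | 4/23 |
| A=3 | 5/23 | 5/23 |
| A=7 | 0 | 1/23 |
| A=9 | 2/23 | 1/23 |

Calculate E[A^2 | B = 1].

227/12

P(B = 1) = 12/23.
Σ A^2·P over the event = 4·(5/23) + 9·(5/23) + 81·(2/23) = 227/23.
E[A^2 | B = 1] = (227/23) / (12/23) = 227/12.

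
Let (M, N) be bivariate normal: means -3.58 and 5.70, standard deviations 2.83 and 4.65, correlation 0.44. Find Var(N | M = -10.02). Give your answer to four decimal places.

17.4364

The conditional variance in a bivariate normal is σ_N²(1 − ρ²), independent of x.
Var(N | M=-10.02) = (4.65)²·(1 − (0.44)²) = 21.6225·0.8064 = 17.4364.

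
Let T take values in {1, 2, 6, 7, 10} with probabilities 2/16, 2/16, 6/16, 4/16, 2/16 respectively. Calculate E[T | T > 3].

7

P(T > 3) = 3/4.
Σ over the event: 6·3/8 + 7·1/4 + 10·1/8 = 21/4.
E[T | T > 3] = (21/4) / (3/4) = 7.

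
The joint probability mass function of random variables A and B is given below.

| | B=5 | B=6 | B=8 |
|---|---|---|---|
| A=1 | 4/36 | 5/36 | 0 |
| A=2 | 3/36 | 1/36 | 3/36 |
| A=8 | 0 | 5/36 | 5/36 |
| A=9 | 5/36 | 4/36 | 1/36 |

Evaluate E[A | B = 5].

P(B = 5) = 1/3.
Σ A·P over the event = 1·(4/36) + 2·(3/36) + 9·(5/36) = 55/36.
E[A | B = 5] = (55/36) / (1/3) = 55/12.

55/12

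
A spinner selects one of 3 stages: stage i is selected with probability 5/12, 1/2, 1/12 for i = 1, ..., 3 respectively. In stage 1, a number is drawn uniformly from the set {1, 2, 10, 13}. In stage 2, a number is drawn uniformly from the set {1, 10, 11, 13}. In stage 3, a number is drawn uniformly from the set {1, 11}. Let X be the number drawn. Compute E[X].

E[X | stage 1] = (1+2+10+13)/4 = 13/2.
E[X | stage 2] = (1+10+11+13)/4 = 35/4.
E[X | stage 3] = (1+11)/2 = 6.
E[X] = (5/12)·(13/2) + (1/2)·(35/4) + (1/12)·(6) = 91/12.

91/12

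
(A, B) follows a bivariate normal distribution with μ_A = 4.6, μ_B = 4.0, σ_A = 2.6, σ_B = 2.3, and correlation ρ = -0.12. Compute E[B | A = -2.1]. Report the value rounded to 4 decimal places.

For a bivariate normal, E[B | A=x] = μ_B + ρ·(σ_B/σ_A)·(x − μ_A).
E[B | A=-2.1] = 4.0 + (-0.12)·(2.3/2.6)·(-2.1 − (4.6)) = 4.0 + (-0.10615)·(-6.7) = 4.7112.

4.7112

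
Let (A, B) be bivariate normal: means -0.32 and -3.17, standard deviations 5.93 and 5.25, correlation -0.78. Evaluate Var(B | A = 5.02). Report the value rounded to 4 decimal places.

Var(B | A=x) = (1 − ρ²)·σ_B².
Var(B | A=5.02) = (5.25)²·(1 − (-0.78)²) = 27.5625·0.3916 = 10.7935.

10.7935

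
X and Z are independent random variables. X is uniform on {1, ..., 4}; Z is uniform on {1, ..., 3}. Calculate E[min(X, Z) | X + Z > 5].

P(X + Z > 5) = 1/4.
Summing min(X,Z)·P(x,y) over outcomes with X + Z > 5 gives 2/3.
E[min(X, Z) | X + Z > 5] = (2/3) / (1/4) = 8/3.

8/3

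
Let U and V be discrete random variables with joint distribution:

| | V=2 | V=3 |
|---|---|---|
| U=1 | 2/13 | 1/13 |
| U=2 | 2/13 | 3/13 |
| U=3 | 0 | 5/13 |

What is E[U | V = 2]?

P(V = 2) = 4/13.
Σ U·P over the event = 1·(2/13) + 2·(2/13) = 6/13.
E[U | V = 2] = (6/13) / (4/13) = 3/2.

3/2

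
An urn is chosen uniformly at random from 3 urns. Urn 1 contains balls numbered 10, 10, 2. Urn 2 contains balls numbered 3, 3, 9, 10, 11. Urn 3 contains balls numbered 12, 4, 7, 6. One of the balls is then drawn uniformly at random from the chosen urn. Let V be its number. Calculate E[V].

E[V | urn 1] = (10+10+2)/3 = 22/3.
E[V | urn 2] = (3+3+9+10+11)/5 = 36/5.
E[V | urn 3] = (12+4+7+6)/4 = 29/4.
E[V] = (1/3)·(22/3) + (1/3)·(36/5) + (1/3)·(29/4) = 1307/180.

1307/180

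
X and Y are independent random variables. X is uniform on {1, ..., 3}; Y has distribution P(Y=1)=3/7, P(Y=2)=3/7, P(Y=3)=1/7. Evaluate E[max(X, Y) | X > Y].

P(X > Y) = 3/7.
Summing max(X,Y)·P(x,y) over outcomes with X > Y gives 8/7.
E[max(X, Y) | X > Y] = (8/7) / (3/7) = 8/3.

8/3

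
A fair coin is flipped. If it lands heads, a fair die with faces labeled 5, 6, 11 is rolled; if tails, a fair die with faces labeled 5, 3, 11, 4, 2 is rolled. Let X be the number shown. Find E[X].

37/6

E[X | heads] = (5+6+11)/3 = 22/3.
E[X | tails] = (5+3+11+4+2)/5 = 5.
E[X] = (1/2)·(22/3) + (1/2)·(5) = 37/6.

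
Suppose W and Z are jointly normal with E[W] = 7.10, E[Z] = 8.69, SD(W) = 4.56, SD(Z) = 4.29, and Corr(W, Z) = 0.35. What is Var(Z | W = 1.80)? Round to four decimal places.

16.1496

Var(Z | W=x) = (1 − ρ²)·σ_Z².
Var(Z | W=1.80) = (4.29)²·(1 − (0.35)²) = 18.4041·0.8775 = 16.1496.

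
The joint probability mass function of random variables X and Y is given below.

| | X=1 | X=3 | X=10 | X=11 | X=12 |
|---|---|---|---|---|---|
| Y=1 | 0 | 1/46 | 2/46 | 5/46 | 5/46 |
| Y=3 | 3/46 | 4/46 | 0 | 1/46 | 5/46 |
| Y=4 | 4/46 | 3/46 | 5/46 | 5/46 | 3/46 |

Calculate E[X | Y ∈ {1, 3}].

112/13

P(Y ∈ {1, 3}) = 13/23.
Σ X·P over the event = 1·(3/46) + 3·(1/46) + 3·(4/46) + 10·(2/46) + 11·(5/46) + 11·(1/46) + 12·(5/46) + 12·(5/46) = 112/23.
E[X | Y ∈ {1, 3}] = (112/23) / (13/23) = 112/13.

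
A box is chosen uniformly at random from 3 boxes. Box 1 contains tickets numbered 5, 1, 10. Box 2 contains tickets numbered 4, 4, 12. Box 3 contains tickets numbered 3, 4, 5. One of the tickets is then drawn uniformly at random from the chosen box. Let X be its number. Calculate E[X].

16/3

E[X | box 1] = (5+1+10)/3 = 16/3.
E[X | box 2] = (4+4+12)/3 = 20/3.
E[X | box 3] = (3+4+5)/3 = 4.
By the law of total expectation,
E[X] = (1/3)·(16/3) + (1/3)·(20/3) + (1/3)·(4) = 16/3.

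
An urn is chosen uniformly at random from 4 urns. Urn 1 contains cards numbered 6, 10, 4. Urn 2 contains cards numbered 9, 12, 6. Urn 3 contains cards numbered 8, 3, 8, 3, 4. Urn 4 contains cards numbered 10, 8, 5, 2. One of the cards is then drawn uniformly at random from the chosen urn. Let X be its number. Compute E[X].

E[X | urn 1] = (6+10+4)/3 = 20/3.
E[X | urn 2] = (9+12+6)/3 = 9.
E[X | urn 3] = (8+3+8+3+4)/5 = 26/5.
E[X | urn 4] = (10+8+5+2)/4 = 25/4.
By the law of total expectation,
E[X] = (1/4)·(20/3) + (1/4)·(9) + (1/4)·(26/5) + (1/4)·(25/4) = 1627/240.

1627/240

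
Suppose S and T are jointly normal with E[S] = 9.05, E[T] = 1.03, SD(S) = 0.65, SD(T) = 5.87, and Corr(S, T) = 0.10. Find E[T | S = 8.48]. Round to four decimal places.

The regression of T on S has slope ρ·σ_T/σ_S and passes through (μ_S, μ_T).
E[T | S=8.48] = 1.03 + (0.10)·(5.87/0.65)·(8.48 − (9.05)) = 1.03 + (0.90308)·(-0.57) = 0.5152.

0.5152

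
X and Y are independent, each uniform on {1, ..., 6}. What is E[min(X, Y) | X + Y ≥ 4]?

P(X + Y ≥ 4) = 11/12.
Summing min(X,Y)·P(x,y) over outcomes with X + Y ≥ 4 gives 22/9.
E[min(X, Y) | X + Y ≥ 4] = (22/9) / (11/12) = 8/3.

8/3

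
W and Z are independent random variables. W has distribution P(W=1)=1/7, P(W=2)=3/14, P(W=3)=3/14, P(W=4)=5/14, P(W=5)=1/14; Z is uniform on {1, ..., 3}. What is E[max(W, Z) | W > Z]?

11/3

P(W > Z) = 9/14.
Summing max(W,Z)·P(x,y) over outcomes with W > Z gives 33/14.
E[max(W, Z) | W > Z] = (33/14) / (9/14) = 11/3.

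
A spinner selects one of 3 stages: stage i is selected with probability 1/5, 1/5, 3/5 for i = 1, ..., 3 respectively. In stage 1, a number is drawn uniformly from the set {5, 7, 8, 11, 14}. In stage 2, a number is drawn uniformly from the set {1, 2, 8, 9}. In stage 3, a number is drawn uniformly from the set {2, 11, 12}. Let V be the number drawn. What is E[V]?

39/5

E[V | stage 1] = (5+7+8+11+14)/5 = 9.
E[V | stage 2] = (1+2+8+9)/4 = 5.
E[V | stage 3] = (2+11+12)/3 = 25/3.
E[V] = (1/5)·(9) + (1/5)·(5) + (3/5)·(25/3) = 39/5.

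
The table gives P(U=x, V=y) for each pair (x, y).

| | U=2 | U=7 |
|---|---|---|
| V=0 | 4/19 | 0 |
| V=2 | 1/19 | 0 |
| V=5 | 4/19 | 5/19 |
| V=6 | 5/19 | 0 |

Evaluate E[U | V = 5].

43/9

P(V = 5) = 9/19.
Σ U·P over the event = 2·(4/19) + 7·(5/19) = 43/19.
E[U | V = 5] = (43/19) / (9/19) = 43/9.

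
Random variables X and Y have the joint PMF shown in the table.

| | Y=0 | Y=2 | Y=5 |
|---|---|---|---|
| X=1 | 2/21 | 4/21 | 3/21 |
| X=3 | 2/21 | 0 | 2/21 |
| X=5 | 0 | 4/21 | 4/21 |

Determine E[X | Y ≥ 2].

53/17

P(Y ≥ 2) = 17/21.
Σ X·P over the event = 1·(4/21) + 1·(3/21) + 3·(2/21) + 5·(4/21) + 5·(4/21) = 53/21.
E[X | Y ≥ 2] = (53/21) / (17/21) = 53/17.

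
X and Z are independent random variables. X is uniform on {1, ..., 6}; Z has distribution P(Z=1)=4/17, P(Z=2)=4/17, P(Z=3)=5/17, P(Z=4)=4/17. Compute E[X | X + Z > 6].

P(X + Z > 6) = 43/102.
Summing X·P(x,y) over outcomes with X + Z > 6 gives 215/102.
E[X | X + Z > 6] = (215/102) / (43/102) = 5.

5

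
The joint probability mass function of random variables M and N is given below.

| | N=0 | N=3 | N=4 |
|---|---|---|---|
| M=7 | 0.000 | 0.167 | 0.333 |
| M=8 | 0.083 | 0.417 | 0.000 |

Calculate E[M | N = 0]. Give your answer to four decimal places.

8.0000

P(N = 0) = 0.083.
Summing M·P(M=x,N=y) over the conditioning event gives 0.664.
E[M | N = 0] = (0.664) / (0.083) = 8.0000.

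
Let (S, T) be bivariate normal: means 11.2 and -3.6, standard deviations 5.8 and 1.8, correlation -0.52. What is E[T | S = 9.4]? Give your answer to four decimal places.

-3.3095

The regression of T on S has slope ρ·σ_T/σ_S and passes through (μ_S, μ_T).
E[T | S=9.4] = -3.6 + (-0.52)·(1.8/5.8)·(9.4 − (11.2)) = -3.6 + (-0.16138)·(-1.8) = -3.3095.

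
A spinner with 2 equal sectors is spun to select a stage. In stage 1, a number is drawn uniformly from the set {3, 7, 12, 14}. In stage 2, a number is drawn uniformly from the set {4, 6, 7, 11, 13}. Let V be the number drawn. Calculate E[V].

43/5

E[V | stage 1] = (3+7+12+14)/4 = 9.
E[V | stage 2] = (4+6+7+11+13)/5 = 41/5.
E[V] = (1/2)·(9) + (1/2)·(41/5) = 43/5.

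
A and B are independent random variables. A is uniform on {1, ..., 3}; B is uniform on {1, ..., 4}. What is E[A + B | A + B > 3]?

46/9

Outcomes with A + B > 3: (1,3), (1,4), (2,2), (2,3), (2,4), (3,1), (3,2), (3,3), (3,4), each with probability 1/12.
E[A + B | A + B > 3] = (4 + 5 + 4 + 5 + 6 + 4 + 5 + 6 + 7) / 9 = 46/9.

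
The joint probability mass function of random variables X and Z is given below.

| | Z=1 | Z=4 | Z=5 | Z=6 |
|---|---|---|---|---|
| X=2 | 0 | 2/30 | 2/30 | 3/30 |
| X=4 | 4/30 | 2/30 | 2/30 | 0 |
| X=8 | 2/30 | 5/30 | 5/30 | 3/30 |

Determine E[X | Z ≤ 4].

28/5

P(Z ≤ 4) = 1/2.
Σ X·P over the event = 2·(2/30) + 4·(4/30) + 4·(2/30) + 8·(2/30) + 8·(5/30) = 14/5.
E[X | Z ≤ 4] = (14/5) / (1/2) = 28/5.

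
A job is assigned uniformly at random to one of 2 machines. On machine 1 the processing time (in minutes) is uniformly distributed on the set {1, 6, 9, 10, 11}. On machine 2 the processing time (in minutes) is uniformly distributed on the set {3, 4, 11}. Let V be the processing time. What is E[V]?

E[V | machine 1] = (1+6+9+10+11)/5 = 37/5.
E[V | machine 2] = (3+4+11)/3 = 6.
By the law of total expectation,
E[V] = (1/2)·(37/5) + (1/2)·(6) = 67/10.

67/10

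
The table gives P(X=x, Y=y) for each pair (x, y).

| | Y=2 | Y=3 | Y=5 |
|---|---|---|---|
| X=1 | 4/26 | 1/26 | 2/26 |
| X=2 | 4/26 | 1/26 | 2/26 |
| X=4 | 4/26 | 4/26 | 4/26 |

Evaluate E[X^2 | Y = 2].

P(Y = 2) = 6/13.
Σ X^2·P over the event = 1·(4/26) + 4·(4/26) + 16·(4/26) = 42/13.
E[X^2 | Y = 2] = (42/13) / (6/13) = 7.

7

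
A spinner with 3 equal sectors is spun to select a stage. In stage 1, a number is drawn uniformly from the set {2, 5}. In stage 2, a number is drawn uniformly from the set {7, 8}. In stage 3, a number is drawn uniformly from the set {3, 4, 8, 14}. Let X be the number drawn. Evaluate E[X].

E[X | stage 1] = (2+5)/2 = 7/2.
E[X | stage 2] = (7+8)/2 = 15/2.
E[X | stage 3] = (3+4+8+14)/4 = 29/4.
By the law of total expectation,
E[X] = (1/3)·(7/2) + (1/3)·(15/2) + (1/3)·(29/4) = 73/12.

73/12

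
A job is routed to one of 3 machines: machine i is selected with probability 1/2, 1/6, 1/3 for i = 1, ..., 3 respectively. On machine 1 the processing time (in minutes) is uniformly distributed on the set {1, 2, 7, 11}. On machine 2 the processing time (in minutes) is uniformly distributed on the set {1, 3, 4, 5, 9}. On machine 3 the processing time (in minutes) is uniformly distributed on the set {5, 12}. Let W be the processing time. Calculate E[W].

E[W | machine 1] = (1+2+7+11)/4 = 21/4.
E[W | machine 2] = (1+3+4+5+9)/5 = 22/5.
E[W | machine 3] = (5+12)/2 = 17/2.
By the law of total expectation,
E[W] = (1/2)·(21/4) + (1/6)·(22/5) + (1/3)·(17/2) = 743/120.

743/120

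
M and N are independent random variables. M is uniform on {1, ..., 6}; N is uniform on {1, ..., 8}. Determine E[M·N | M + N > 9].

P(M + N > 9) = 5/16.
Summing MN·P(x,y) over outcomes with M + N > 9 gives 455/48.
E[M·N | M + N > 9] = (455/48) / (5/16) = 91/3.

91/3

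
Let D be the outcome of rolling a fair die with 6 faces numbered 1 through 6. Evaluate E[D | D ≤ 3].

2

Given D ≤ 3, D is equally likely to be any of {1, 2, 3}.
E[D | D ≤ 3] = (1 + 2 + 3) / 3 = 2.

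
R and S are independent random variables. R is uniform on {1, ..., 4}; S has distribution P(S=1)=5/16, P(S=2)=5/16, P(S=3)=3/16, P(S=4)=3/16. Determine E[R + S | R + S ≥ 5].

P(R + S ≥ 5) = 9/16.
Summing (R+S)·P(x,y) over outcomes with R + S ≥ 5 gives 53/16.
E[R + S | R + S ≥ 5] = (53/16) / (9/16) = 53/9.

53/9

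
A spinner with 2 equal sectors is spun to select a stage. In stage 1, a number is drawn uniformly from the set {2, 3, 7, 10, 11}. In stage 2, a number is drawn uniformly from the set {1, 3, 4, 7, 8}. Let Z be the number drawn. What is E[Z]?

E[Z | stage 1] = (2+3+7+10+11)/5 = 33/5.
E[Z | stage 2] = (1+3+4+7+8)/5 = 23/5.
E[Z] = (1/2)·(33/5) + (1/2)·(23/5) = 28/5.

28/5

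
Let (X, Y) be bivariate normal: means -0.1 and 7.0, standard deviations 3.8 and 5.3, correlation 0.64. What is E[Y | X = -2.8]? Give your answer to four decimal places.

For a bivariate normal, E[Y | X=x] = μ_Y + ρ·(σ_Y/σ_X)·(x − μ_X).
E[Y | X=-2.8] = 7.0 + (0.64)·(5.3/3.8)·(-2.8 − (-0.1)) = 7.0 + (0.89263)·(-2.7) = 4.5899.

4.5899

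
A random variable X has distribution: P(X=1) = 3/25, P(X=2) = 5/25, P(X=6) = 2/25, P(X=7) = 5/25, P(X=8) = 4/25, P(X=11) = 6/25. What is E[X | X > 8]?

P(X > 8) = 6/25.
Σ over the event: 11·6/25 = 66/25.
E[X | X > 8] = (66/25) / (6/25) = 11.

11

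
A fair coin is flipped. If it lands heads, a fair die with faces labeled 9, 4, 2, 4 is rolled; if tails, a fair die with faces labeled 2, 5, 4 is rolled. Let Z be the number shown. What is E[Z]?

E[Z | heads] = (9+4+2+4)/4 = 19/4.
E[Z | tails] = (2+5+4)/3 = 11/3.
E[Z] = (1/2)·(19/4) + (1/2)·(11/3) = 101/24.

101/24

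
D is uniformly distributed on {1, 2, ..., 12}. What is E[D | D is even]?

Given D is even, D is equally likely to be any of {2, 4, 6, 8, 10, 12}.
E[D | D is even] = (2 + 4 + 6 + 8 + 10 + 12) / 6 = 7.

7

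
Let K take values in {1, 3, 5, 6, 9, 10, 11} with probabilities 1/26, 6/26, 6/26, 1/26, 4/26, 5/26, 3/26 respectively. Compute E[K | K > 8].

119/12

P(K > 8) = 6/13.
Σ over the event: 9·2/13 + 10·5/26 + 11·3/26 = 119/26.
E[K | K > 8] = (119/26) / (6/13) = 119/12.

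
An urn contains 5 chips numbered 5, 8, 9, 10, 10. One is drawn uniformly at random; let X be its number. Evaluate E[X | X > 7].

37/4

P(X > 7) = 4/5.
Σ over the event: 8·1/5 + 9·1/5 + 10·2/5 = 37/5.
E[X | X > 7] = (37/5) / (4/5) = 37/4.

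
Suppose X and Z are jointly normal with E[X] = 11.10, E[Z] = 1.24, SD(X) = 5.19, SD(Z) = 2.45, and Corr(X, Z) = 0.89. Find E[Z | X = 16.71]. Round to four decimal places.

3.5970

E[Z | X=x] = μ_Z + ρ(σ_Z/σ_X)(x − μ_X) for jointly normal variables.
E[Z | X=16.71] = 1.24 + (0.89)·(2.45/5.19)·(16.71 − (11.10)) = 1.24 + (0.420135)·(5.61) = 3.5970.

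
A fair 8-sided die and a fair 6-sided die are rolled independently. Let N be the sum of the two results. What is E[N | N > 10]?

P(N > 10) = 5/24.
Σ over the event: 11·1/12 + 12·1/16 + 13·1/24 + 14·1/48 = 5/2.
E[N | N > 10] = (5/2) / (5/24) = 12.

12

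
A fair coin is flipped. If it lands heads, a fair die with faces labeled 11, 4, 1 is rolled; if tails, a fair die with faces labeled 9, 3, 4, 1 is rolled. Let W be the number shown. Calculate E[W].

115/24

E[W | heads] = (11+4+1)/3 = 16/3.
E[W | tails] = (9+3+4+1)/4 = 17/4.
By the law of total expectation,
E[W] = (1/2)·(16/3) + (1/2)·(17/4) = 115/24.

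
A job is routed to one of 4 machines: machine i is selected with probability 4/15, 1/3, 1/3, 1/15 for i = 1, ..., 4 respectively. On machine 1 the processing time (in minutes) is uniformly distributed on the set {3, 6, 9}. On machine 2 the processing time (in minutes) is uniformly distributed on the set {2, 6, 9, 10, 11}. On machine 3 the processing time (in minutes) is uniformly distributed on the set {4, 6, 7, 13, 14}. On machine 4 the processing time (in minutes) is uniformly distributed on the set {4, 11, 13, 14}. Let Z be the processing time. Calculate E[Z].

233/30

E[Z | machine 1] = (3+6+9)/3 = 6.
E[Z | machine 2] = (2+6+9+10+11)/5 = 38/5.
E[Z | machine 3] = (4+6+7+13+14)/5 = 44/5.
E[Z | machine 4] = (4+11+13+14)/4 = 21/2.
By the law of total expectation,
E[Z] = (4/15)·(6) + (1/3)·(38/5) + (1/3)·(44/5) + (1/15)·(21/2) = 233/30.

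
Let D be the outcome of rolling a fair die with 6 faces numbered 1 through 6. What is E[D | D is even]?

4

Given D is even, D is equally likely to be any of {2, 4, 6}.
E[D | D is even] = (2 + 4 + 6) / 3 = 4.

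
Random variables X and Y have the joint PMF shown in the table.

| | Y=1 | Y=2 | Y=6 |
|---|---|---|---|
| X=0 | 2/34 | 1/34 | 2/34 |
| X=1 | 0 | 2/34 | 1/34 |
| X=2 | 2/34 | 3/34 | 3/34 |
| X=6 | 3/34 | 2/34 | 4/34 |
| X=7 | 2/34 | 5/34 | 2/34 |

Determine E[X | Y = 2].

P(Y = 2) = 13/34.
Σ X·P over the event = 0·(1/34) + 1·(2/34) + 2·(3/34) + 6·(2/34) + 7·(5/34) = 55/34.
E[X | Y = 2] = (55/34) / (13/34) = 55/13.

55/13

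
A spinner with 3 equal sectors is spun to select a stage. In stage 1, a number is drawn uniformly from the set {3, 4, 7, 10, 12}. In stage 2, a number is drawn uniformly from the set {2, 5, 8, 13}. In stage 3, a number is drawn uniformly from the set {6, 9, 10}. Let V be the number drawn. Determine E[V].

338/45

E[V | stage 1] = (3+4+7+10+12)/5 = 36/5.
E[V | stage 2] = (2+5+8+13)/4 = 7.
E[V | stage 3] = (6+9+10)/3 = 25/3.
E[V] = (1/3)·(36/5) + (1/3)·(7) + (1/3)·(25/3) = 338/45.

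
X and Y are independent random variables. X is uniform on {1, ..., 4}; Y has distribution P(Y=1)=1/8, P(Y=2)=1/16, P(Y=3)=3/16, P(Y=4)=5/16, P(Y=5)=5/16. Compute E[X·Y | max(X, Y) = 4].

126/13

P(max(X, Y) = 4) = 13/32.
Summing XY·P(x,y) over outcomes with max(X, Y) = 4 gives 63/16.
E[X·Y | max(X, Y) = 4] = (63/16) / (13/32) = 126/13.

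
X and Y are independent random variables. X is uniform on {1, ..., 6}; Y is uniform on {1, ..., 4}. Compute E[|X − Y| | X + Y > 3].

P(X + Y > 3) = 7/8.
Summing |X−Y|·P(x,y) over outcomes with X + Y > 3 gives 7/4.
E[|X − Y| | X + Y > 3] = (7/4) / (7/8) = 2.

2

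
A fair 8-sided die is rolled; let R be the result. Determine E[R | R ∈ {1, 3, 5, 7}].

P(R ∈ {1, 3, 5, 7}) = 1/2.
Σ over the event: 1·1/8 + 3·1/8 + 5·1/8 + 7·1/8 = 2.
E[R | R ∈ {1, 3, 5, 7}] = (2) / (1/2) = 4.

4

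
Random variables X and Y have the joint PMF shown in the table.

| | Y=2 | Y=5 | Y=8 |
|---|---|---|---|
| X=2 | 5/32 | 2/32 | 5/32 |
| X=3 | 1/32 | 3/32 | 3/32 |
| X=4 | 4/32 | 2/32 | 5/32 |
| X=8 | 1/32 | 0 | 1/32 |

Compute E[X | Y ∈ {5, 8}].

P(Y ∈ {5, 8}) = 21/32.
Σ X·P over the event = 2·(2/32) + 2·(5/32) + 3·(3/32) + 3·(3/32) + 4·(2/32) + 4·(5/32) + 8·(1/32) = 17/8.
E[X | Y ∈ {5, 8}] = (17/8) / (21/32) = 68/21.

68/21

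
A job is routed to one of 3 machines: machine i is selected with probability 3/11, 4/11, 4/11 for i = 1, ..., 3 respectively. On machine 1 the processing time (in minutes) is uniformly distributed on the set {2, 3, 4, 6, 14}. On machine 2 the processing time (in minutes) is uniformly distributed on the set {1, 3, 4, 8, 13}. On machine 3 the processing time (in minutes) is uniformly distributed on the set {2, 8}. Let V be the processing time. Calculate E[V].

E[V | machine 1] = (2+3+4+6+14)/5 = 29/5.
E[V | machine 2] = (1+3+4+8+13)/5 = 29/5.
E[V | machine 3] = (2+8)/2 = 5.
E[V] = (3/11)·(29/5) + (4/11)·(29/5) + (4/11)·(5) = 303/55.

303/55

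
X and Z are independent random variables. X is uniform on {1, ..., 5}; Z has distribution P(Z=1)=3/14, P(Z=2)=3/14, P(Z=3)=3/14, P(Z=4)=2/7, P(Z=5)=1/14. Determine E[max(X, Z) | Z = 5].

5

P(Z = 5) = 1/14.
Summing max(X,Z)·P(x,y) over outcomes with Z = 5 gives 5/14.
E[max(X, Z) | Z = 5] = (5/14) / (1/14) = 5.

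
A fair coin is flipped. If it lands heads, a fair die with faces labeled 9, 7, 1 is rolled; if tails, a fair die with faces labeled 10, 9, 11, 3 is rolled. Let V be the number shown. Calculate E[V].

E[V | heads] = (9+7+1)/3 = 17/3.
E[V | tails] = (10+9+11+3)/4 = 33/4.
By the law of total expectation,
E[V] = (1/2)·(17/3) + (1/2)·(33/4) = 167/24.

167/24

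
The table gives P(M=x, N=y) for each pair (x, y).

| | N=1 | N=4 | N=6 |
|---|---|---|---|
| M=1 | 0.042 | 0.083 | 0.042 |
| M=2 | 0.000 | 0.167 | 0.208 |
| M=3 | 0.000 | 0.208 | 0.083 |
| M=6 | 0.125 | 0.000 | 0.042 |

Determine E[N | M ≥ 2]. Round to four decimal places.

P(M ≥ 2) = 0.833.
Summing N·P(M=x,N=y) over the conditioning event gives 3.623.
E[N | M ≥ 2] = (3.623) / (0.833) = 4.3493.

4.3493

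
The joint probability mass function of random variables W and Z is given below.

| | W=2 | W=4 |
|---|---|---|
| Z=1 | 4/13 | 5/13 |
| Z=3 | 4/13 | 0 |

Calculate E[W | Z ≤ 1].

28/9

P(Z ≤ 1) = 9/13.
Σ W·P over the event = 2·(4/13) + 4·(5/13) = 28/13.
E[W | Z ≤ 1] = (28/13) / (9/13) = 28/9.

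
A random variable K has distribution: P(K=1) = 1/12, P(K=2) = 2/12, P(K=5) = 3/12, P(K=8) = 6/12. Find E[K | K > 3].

7

P(K > 3) = 3/4.
Σ over the event: 5·1/4 + 8·1/2 = 21/4.
E[K | K > 3] = (21/4) / (3/4) = 7.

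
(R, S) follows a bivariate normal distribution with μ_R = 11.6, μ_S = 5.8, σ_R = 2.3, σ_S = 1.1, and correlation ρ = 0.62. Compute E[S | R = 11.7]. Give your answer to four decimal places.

5.8297

The regression of S on R has slope ρ·σ_S/σ_R and passes through (μ_R, μ_S).
E[S | R=11.7] = 5.8 + (0.62)·(1.1/2.3)·(11.7 − (11.6)) = 5.8 + (0.29652)·(0.1) = 5.8297.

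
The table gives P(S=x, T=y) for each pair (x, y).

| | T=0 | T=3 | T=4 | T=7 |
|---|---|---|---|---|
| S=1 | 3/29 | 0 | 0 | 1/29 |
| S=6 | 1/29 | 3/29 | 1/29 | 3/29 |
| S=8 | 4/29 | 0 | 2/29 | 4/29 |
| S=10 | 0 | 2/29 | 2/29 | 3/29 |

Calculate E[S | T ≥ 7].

P(T ≥ 7) = 11/29.
Σ S·P over the event = 1·(1/29) + 6·(3/29) + 8·(4/29) + 10·(3/29) = 81/29.
E[S | T ≥ 7] = (81/29) / (11/29) = 81/11.

81/11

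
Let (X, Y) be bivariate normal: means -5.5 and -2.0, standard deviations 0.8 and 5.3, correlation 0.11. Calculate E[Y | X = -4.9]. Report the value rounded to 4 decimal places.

For a bivariate normal, E[Y | X=x] = μ_Y + ρ·(σ_Y/σ_X)·(x − μ_X).
E[Y | X=-4.9] = -2.0 + (0.11)·(5.3/0.8)·(-4.9 − (-5.5)) = -2.0 + (0.72875)·(0.6) = -1.5628.

-1.5628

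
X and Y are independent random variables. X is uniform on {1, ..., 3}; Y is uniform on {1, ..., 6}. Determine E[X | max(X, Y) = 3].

12/5

Outcomes with max(X, Y) = 3: (1,3), (2,3), (3,1), (3,2), (3,3), each with probability 1/18.
E[X | max(X, Y) = 3] = (1 + 2 + 3 + 3 + 3) / 5 = 12/5.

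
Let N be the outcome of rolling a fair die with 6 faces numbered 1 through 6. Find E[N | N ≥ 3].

9/2

Given N ≥ 3, N is equally likely to be any of {3, 4, 5, 6}.
E[N | N ≥ 3] = (3 + 4 + 5 + 6) / 4 = 9/2.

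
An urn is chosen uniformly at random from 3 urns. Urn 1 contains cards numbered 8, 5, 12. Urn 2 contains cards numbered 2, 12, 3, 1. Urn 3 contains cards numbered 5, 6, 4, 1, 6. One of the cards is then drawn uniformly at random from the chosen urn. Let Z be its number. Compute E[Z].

517/90

E[Z | urn 1] = (8+5+12)/3 = 25/3.
E[Z | urn 2] = (2+12+3+1)/4 = 9/2.
E[Z | urn 3] = (5+6+4+1+6)/5 = 22/5.
E[Z] = (1/3)·(25/3) + (1/3)·(9/2) + (1/3)·(22/5) = 517/90.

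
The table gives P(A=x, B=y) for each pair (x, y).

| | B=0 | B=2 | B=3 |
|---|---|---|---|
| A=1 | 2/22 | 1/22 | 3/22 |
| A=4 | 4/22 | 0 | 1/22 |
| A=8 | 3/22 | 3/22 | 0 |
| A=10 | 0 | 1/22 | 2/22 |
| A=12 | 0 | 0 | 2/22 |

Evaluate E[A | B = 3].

P(B = 3) = 4/11.
Σ A·P over the event = 1·(3/22) + 4·(1/22) + 10·(2/22) + 12·(2/22) = 51/22.
E[A | B = 3] = (51/22) / (4/11) = 51/8.

51/8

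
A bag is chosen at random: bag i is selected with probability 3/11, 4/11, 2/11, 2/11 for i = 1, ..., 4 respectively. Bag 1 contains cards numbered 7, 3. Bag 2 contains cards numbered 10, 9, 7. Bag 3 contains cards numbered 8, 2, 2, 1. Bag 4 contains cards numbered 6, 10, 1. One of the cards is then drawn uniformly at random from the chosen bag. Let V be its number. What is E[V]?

E[V | bag 1] = (7+3)/2 = 5.
E[V | bag 2] = (10+9+7)/3 = 26/3.
E[V | bag 3] = (8+2+2+1)/4 = 13/4.
E[V | bag 4] = (6+10+1)/3 = 17/3.
E[V] = (3/11)·(5) + (4/11)·(26/3) + (2/11)·(13/4) + (2/11)·(17/3) = 135/22.

135/22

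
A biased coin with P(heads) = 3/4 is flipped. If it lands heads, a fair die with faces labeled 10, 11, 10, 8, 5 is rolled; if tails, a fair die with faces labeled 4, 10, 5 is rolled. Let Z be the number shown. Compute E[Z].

491/60

E[Z | heads] = (10+11+10+8+5)/5 = 44/5.
E[Z | tails] = (4+10+5)/3 = 19/3.
By the law of total expectation,
E[Z] = (3/4)·(44/5) + (1/4)·(19/3) = 491/60.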